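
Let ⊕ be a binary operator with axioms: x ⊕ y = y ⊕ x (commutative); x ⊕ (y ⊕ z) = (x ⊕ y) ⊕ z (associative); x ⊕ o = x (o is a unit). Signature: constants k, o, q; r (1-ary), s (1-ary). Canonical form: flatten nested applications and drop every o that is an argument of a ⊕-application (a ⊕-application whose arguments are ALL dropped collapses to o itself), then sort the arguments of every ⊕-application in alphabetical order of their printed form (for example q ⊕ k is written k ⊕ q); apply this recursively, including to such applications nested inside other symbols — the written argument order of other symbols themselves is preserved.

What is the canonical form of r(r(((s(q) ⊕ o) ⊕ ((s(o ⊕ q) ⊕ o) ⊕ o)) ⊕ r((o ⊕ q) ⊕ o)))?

Answer: r(r(r(q) ⊕ s(q) ⊕ s(q)))

Derivation:
Work inside:  ((s(q) ⊕ o) ⊕ ((s(o ⊕ q) ⊕ o) ⊕ o)) ⊕ r((o ⊕ q) ⊕ o)
Flatten:  s(q) ⊕ o ⊕ s(o ⊕ q) ⊕ o ⊕ o ⊕ r((o ⊕ q) ⊕ o)
Canonicalize subterm:  s(o ⊕ q)  →  s(q)
Inside:  r((o ⊕ q) ⊕ o)  →  r(q)
Units out:  drop o (×3)
Sort:  r(q) ⊕ s(q) ⊕ s(q)
Reassemble:  r(r(r(q) ⊕ s(q) ⊕ s(q)))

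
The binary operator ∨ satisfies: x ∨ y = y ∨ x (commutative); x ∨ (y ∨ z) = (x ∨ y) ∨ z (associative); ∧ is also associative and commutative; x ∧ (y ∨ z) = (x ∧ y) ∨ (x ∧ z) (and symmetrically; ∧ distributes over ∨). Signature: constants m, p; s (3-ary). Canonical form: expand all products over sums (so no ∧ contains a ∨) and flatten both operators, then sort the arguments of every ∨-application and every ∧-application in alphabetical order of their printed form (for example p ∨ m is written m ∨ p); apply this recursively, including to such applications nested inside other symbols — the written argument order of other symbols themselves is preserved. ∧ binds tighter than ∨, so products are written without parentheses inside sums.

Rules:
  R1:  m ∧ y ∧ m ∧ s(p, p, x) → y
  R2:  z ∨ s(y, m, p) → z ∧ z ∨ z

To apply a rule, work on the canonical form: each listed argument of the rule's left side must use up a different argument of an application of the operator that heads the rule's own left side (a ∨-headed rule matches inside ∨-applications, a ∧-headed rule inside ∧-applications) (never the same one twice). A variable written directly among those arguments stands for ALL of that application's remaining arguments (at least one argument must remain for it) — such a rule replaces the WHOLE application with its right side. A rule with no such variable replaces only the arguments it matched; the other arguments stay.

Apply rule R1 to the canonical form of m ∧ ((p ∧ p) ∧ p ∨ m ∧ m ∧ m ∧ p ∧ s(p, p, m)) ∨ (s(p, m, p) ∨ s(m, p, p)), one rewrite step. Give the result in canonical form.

Answer: m ∧ m ∧ p ∨ m ∧ p ∧ p ∧ p ∨ s(m, p, p) ∨ s(p, m, p)

Derivation:
Canonical form:  m ∧ m ∧ m ∧ m ∧ p ∧ s(p, p, m) ∨ m ∧ p ∧ p ∧ p ∨ s(m, p, p) ∨ s(p, m, p)
Apply R1:  consuming m, m, s(p, p, m);  x := m, y := m ∧ m ∧ p
The variable takes the whole remainder — replace the entire application.
Giving:  m ∧ m ∧ p ∨ m ∧ p ∧ p ∧ p ∨ s(m, p, p) ∨ s(p, m, p)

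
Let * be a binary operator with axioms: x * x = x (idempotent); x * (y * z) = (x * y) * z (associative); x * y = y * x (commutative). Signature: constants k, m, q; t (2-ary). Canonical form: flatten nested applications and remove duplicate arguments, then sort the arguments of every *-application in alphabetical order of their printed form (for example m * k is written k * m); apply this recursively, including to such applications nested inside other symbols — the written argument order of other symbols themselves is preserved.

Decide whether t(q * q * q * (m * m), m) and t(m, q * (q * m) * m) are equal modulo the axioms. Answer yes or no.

Left:  t(q * q * q * (m * m), m)
  Focus inside:  q * q * q * (m * m)
  Merge nested applications:  q * q * q * m * m
  Deduplicate:  drop duplicate q, q, m
  Sort arguments:  m * q
  Rebuild:  t(m * q, m)
Right:  t(m, q * (q * m) * m)
  Descend into:  q * (q * m) * m
  Flatten:  q * q * m * m
  Deduplicate:  drop duplicate q, m
  Sort arguments:  m * q
  Rebuild:  t(m, m * q)

Answer: no — t(m * q, m) vs t(m, m * q)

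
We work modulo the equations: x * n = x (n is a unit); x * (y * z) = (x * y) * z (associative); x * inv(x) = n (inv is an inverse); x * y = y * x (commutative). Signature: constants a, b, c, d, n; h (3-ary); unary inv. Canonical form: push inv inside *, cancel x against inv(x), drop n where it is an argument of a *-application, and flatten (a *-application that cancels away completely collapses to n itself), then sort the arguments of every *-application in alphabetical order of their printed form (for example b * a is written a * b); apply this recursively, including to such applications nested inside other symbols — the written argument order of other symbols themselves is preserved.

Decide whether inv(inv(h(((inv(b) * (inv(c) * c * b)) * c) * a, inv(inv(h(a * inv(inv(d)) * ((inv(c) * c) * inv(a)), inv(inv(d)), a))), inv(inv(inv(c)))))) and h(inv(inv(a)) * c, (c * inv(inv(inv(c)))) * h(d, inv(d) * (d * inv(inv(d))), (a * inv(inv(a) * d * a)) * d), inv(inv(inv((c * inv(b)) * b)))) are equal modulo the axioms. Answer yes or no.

Left:  inv(inv(h(((inv(b) * (inv(c) * c * b)) * c) * a, inv(inv(h(a * inv(inv(d)) * ((inv(c) * c) * inv(a)), inv(inv(d)), a))), inv(inv(inv(c))))))
  Push inv inside:  distribute inv over * and collapse double inv
  Collect:  h(a * c, h(d, d, a), inv(c))
Right:  h(inv(inv(a)) * c, (c * inv(inv(inv(c)))) * h(d, inv(d) * (d * inv(inv(d))), (a * inv(inv(a) * d * a)) * d), inv(inv(inv((c * inv(b)) * b))))
  Focus inside:  (c * inv(inv(inv(c)))) * h(d, inv(d) * (d * inv(inv(d))), (a * inv(inv(a) * d * a)) * d)
  Push inv inside:  distribute inv over * and collapse double inv
  Cancel inverse pairs:  c cancels
  Combine occurrences:  h(d, d, a)
  Reassemble:  h(a * c, h(d, d, a), inv(c))

Answer: yes — both canonical forms are h(a * c, h(d, d, a), inv(c))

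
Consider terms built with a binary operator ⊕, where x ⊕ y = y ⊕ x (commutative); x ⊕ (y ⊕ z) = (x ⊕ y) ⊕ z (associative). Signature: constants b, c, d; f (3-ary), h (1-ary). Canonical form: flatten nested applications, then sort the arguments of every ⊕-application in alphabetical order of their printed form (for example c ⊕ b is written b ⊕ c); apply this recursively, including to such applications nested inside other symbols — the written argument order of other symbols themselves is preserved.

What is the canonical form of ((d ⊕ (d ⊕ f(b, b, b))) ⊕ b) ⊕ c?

Answer: b ⊕ c ⊕ d ⊕ d ⊕ f(b, b, b)

Derivation:
Flatten:  d ⊕ d ⊕ f(b, b, b) ⊕ b ⊕ c
Sort arguments:  b ⊕ c ⊕ d ⊕ d ⊕ f(b, b, b)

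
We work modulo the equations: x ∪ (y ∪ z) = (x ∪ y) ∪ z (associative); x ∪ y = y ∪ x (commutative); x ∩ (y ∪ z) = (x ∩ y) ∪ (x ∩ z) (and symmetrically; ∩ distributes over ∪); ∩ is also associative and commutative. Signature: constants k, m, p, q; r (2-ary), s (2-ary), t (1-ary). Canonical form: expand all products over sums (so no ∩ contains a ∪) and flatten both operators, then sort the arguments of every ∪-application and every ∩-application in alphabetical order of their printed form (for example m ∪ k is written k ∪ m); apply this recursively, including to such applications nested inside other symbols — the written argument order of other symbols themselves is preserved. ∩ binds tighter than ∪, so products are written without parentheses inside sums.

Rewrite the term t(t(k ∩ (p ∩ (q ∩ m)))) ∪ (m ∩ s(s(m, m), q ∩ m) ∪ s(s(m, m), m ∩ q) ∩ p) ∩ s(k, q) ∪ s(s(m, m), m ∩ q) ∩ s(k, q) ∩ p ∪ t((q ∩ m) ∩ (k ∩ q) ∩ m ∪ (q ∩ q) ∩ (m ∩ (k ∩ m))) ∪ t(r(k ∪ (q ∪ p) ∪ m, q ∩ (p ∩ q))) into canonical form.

Distribute:  t(t(k ∩ m ∩ p ∩ q)) ∪ m ∩ s(k, q) ∩ s(s(m, m), m ∩ q) ∪ p ∩ s(k, q) ∩ s(s(m, m), m ∩ q) ∪ p ∩ s(k, q) ∩ s(s(m, m), m ∩ q) ∪ t(k ∩ m ∩ m ∩ q ∩ q ∪ k ∩ m ∩ m ∩ q ∩ q) ∪ t(r(k ∪ m ∪ p ∪ q, p ∩ q ∩ q))
Sort:  m ∩ s(k, q) ∩ s(s(m, m), m ∩ q) ∪ p ∩ s(k, q) ∩ s(s(m, m), m ∩ q) ∪ p ∩ s(k, q) ∩ s(s(m, m), m ∩ q) ∪ t(k ∩ m ∩ m ∩ q ∩ q ∪ k ∩ m ∩ m ∩ q ∩ q) ∪ t(r(k ∪ m ∪ p ∪ q, p ∩ q ∩ q)) ∪ t(t(k ∩ m ∩ p ∩ q))

Answer: m ∩ s(k, q) ∩ s(s(m, m), m ∩ q) ∪ p ∩ s(k, q) ∩ s(s(m, m), m ∩ q) ∪ p ∩ s(k, q) ∩ s(s(m, m), m ∩ q) ∪ t(k ∩ m ∩ m ∩ q ∩ q ∪ k ∩ m ∩ m ∩ q ∩ q) ∪ t(r(k ∪ m ∪ p ∪ q, p ∩ q ∩ q)) ∪ t(t(k ∩ m ∩ p ∩ q))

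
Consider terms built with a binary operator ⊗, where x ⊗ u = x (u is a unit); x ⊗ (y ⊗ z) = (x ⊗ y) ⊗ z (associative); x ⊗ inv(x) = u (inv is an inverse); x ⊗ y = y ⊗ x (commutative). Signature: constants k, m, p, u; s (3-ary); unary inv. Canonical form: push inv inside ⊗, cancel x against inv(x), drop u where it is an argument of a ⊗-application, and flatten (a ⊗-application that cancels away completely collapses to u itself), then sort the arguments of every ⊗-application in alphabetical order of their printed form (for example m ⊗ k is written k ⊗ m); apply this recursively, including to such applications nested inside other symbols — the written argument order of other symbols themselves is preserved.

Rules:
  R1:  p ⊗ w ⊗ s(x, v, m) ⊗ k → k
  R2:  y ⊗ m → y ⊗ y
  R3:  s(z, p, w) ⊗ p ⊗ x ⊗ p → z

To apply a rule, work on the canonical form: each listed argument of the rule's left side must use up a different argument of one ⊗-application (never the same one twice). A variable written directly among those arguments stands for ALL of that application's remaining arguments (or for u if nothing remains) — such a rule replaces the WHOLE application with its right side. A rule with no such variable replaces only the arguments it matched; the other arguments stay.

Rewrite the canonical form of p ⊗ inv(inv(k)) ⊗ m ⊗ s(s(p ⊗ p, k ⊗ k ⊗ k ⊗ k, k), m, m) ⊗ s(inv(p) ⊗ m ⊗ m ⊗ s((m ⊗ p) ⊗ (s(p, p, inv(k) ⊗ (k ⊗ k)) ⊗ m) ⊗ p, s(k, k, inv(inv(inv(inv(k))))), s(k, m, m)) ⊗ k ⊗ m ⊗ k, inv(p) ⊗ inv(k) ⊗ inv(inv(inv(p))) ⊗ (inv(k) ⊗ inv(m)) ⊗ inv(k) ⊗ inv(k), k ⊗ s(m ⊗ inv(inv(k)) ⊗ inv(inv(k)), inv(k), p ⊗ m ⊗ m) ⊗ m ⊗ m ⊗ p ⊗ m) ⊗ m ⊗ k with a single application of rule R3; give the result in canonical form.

Answer: k ⊗ k ⊗ m ⊗ m ⊗ p ⊗ s(inv(p) ⊗ k ⊗ k ⊗ m ⊗ m ⊗ m ⊗ s(p, s(k, k, k), s(k, m, m)), inv(k) ⊗ inv(k) ⊗ inv(k) ⊗ inv(k) ⊗ inv(m) ⊗ inv(p) ⊗ inv(p), k ⊗ m ⊗ m ⊗ m ⊗ p ⊗ s(k ⊗ k ⊗ m, inv(k), m ⊗ m ⊗ p)) ⊗ s(s(p ⊗ p, k ⊗ k ⊗ k ⊗ k, k), m, m)

Derivation:
Canonical form:  k ⊗ k ⊗ m ⊗ m ⊗ p ⊗ s(inv(p) ⊗ k ⊗ k ⊗ m ⊗ m ⊗ m ⊗ s(m ⊗ m ⊗ p ⊗ p ⊗ s(p, p, k), s(k, k, k), s(k, m, m)), inv(k) ⊗ inv(k) ⊗ inv(k) ⊗ inv(k) ⊗ inv(m) ⊗ inv(p) ⊗ inv(p), k ⊗ m ⊗ m ⊗ m ⊗ p ⊗ s(k ⊗ k ⊗ m, inv(k), m ⊗ m ⊗ p)) ⊗ s(s(p ⊗ p, k ⊗ k ⊗ k ⊗ k, k), m, m)
Match R3:  consume p, p, s(p, p, k);  w := k, x := m ⊗ m, z := p
The extension variable absorbs all remaining arguments, so the whole application is rewritten.
Giving:  k ⊗ k ⊗ m ⊗ m ⊗ p ⊗ s(inv(p) ⊗ k ⊗ k ⊗ m ⊗ m ⊗ m ⊗ s(p, s(k, k, k), s(k, m, m)), inv(k) ⊗ inv(k) ⊗ inv(k) ⊗ inv(k) ⊗ inv(m) ⊗ inv(p) ⊗ inv(p), k ⊗ m ⊗ m ⊗ m ⊗ p ⊗ s(k ⊗ k ⊗ m, inv(k), m ⊗ m ⊗ p)) ⊗ s(s(p ⊗ p, k ⊗ k ⊗ k ⊗ k, k), m, m)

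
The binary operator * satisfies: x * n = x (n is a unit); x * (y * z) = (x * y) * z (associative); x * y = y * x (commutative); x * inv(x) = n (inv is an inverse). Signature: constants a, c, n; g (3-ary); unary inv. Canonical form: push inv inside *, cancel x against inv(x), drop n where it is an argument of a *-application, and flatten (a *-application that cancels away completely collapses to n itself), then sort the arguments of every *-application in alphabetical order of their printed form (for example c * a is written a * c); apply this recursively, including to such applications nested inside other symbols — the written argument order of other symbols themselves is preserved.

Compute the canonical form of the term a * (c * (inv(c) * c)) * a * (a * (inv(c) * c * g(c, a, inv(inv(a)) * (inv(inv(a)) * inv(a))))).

Push inv inside:  distribute inv over * and collapse double inv
Collect:  a * a * a * c * g(c, a, a)

Answer: a * a * a * c * g(c, a, a)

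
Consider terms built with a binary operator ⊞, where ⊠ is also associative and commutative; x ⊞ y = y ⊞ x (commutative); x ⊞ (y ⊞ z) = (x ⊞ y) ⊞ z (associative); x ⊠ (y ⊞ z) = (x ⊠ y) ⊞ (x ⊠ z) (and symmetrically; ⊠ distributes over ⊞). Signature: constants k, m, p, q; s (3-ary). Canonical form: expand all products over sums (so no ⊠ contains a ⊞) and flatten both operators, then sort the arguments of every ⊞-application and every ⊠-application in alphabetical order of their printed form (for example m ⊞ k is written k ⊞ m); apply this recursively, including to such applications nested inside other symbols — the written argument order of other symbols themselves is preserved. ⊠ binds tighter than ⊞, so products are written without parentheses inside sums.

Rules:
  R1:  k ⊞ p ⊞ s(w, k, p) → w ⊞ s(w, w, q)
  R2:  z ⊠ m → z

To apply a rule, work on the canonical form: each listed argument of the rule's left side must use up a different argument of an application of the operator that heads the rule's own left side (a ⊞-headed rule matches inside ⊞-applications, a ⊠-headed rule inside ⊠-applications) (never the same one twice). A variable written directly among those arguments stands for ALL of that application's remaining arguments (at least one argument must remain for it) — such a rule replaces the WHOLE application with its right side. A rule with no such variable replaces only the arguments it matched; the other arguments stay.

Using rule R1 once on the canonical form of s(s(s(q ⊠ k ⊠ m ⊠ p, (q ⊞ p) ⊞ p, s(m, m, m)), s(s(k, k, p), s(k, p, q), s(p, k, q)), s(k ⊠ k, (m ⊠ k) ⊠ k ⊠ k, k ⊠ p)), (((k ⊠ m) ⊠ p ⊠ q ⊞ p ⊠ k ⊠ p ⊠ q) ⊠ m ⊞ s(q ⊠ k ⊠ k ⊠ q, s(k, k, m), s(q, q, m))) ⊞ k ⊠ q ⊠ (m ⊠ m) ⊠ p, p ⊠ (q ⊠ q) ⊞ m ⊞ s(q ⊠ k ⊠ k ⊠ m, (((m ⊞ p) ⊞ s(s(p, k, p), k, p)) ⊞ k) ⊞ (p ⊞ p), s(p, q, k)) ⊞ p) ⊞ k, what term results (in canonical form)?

Canonical form:  k ⊞ s(s(s(k ⊠ m ⊠ p ⊠ q, p ⊞ p ⊞ q, s(m, m, m)), s(s(k, k, p), s(k, p, q), s(p, k, q)), s(k ⊠ k, k ⊠ k ⊠ k ⊠ m, k ⊠ p)), k ⊠ m ⊠ m ⊠ p ⊠ q ⊞ k ⊠ m ⊠ m ⊠ p ⊠ q ⊞ k ⊠ m ⊠ p ⊠ p ⊠ q ⊞ s(k ⊠ k ⊠ q ⊠ q, s(k, k, m), s(q, q, m)), m ⊞ p ⊞ p ⊠ q ⊠ q ⊞ s(k ⊠ k ⊠ m ⊠ q, k ⊞ m ⊞ p ⊞ p ⊞ p ⊞ s(s(p, k, p), k, p), s(p, q, k)))
Match R1:  consume k, p, s(s(p, k, p), k, p);  w := s(p, k, p)
Giving:  k ⊞ s(s(s(k ⊠ m ⊠ p ⊠ q, p ⊞ p ⊞ q, s(m, m, m)), s(s(k, k, p), s(k, p, q), s(p, k, q)), s(k ⊠ k, k ⊠ k ⊠ k ⊠ m, k ⊠ p)), k ⊠ m ⊠ m ⊠ p ⊠ q ⊞ k ⊠ m ⊠ m ⊠ p ⊠ q ⊞ k ⊠ m ⊠ p ⊠ p ⊠ q ⊞ s(k ⊠ k ⊠ q ⊠ q, s(k, k, m), s(q, q, m)), m ⊞ p ⊞ p ⊠ q ⊠ q ⊞ s(k ⊠ k ⊠ m ⊠ q, m ⊞ p ⊞ p ⊞ s(p, k, p) ⊞ s(s(p, k, p), s(p, k, p), q), s(p, q, k)))

Answer: k ⊞ s(s(s(k ⊠ m ⊠ p ⊠ q, p ⊞ p ⊞ q, s(m, m, m)), s(s(k, k, p), s(k, p, q), s(p, k, q)), s(k ⊠ k, k ⊠ k ⊠ k ⊠ m, k ⊠ p)), k ⊠ m ⊠ m ⊠ p ⊠ q ⊞ k ⊠ m ⊠ m ⊠ p ⊠ q ⊞ k ⊠ m ⊠ p ⊠ p ⊠ q ⊞ s(k ⊠ k ⊠ q ⊠ q, s(k, k, m), s(q, q, m)), m ⊞ p ⊞ p ⊠ q ⊠ q ⊞ s(k ⊠ k ⊠ m ⊠ q, m ⊞ p ⊞ p ⊞ s(p, k, p) ⊞ s(s(p, k, p), s(p, k, p), q), s(p, q, k)))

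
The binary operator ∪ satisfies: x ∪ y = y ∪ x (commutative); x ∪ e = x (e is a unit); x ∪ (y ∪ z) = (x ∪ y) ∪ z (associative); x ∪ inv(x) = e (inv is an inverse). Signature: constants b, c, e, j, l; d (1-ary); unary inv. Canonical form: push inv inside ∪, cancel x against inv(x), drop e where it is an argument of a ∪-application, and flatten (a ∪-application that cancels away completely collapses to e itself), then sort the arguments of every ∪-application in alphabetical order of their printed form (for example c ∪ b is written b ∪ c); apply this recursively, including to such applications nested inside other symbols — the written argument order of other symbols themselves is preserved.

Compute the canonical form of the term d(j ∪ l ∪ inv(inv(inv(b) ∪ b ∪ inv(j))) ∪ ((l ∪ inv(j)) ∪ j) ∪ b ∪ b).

Focus inside:  j ∪ l ∪ inv(inv(inv(b) ∪ b ∪ inv(j))) ∪ ((l ∪ inv(j)) ∪ j) ∪ b ∪ b
Push inv inside:  distribute inv over ∪ and collapse double inv
Inverses cancel:  j cancels
Collect:  l ∪ l ∪ b ∪ b
Sort arguments:  b ∪ b ∪ l ∪ l
Rebuild:  d(b ∪ b ∪ l ∪ l)

Answer: d(b ∪ b ∪ l ∪ l)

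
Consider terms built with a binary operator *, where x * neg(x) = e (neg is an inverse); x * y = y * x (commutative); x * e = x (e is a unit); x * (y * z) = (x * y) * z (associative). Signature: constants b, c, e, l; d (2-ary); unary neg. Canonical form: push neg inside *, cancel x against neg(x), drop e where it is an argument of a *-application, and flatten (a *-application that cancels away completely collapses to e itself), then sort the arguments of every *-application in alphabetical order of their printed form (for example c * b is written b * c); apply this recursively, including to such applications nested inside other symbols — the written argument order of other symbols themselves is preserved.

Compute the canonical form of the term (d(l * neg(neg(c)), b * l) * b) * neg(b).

Push neg inside:  distribute neg over * and collapse double neg
Cancel:  b cancels
Combine occurrences:  d(c * l, b * l)

Answer: d(c * l, b * l)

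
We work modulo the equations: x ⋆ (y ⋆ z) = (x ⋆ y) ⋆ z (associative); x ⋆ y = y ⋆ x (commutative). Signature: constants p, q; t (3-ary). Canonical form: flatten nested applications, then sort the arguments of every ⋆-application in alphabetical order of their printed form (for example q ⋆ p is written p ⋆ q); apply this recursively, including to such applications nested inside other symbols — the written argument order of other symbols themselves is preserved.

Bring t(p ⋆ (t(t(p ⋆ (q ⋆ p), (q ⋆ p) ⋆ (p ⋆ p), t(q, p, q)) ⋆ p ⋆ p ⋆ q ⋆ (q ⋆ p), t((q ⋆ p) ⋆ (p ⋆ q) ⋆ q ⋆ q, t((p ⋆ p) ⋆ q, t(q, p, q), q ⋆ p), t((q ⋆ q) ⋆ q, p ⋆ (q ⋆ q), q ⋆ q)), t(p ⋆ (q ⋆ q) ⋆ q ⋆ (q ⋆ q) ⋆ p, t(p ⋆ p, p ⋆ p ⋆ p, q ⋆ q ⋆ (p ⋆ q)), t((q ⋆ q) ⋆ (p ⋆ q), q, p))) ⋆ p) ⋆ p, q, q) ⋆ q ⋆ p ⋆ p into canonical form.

Simplify inside:  t(p ⋆ (t(t(p ⋆ (q ⋆ p), (q ⋆ p) ⋆ (p ⋆ p), t(q, p, q)) ⋆ p ⋆ p ⋆ q ⋆ (q ⋆ p), t((q ⋆ p) ⋆ (p ⋆ q) ⋆ q ⋆ q, t((p ⋆ p) ⋆ q, t(q, p, q), q ⋆ p), t((q ⋆ q) ⋆ q, p ⋆ (q ⋆ q), q ⋆ q)), t(p ⋆ (q ⋆ q) ⋆ q ⋆ (q ⋆ q) ⋆ p, t(p ⋆ p, p ⋆ p ⋆ p, q ⋆ q ⋆ (p ⋆ q)), t((q ⋆ q) ⋆ (p ⋆ q), q, p))) ⋆ p) ⋆ p, q, q)  →  t(p ⋆ p ⋆ p ⋆ t(p ⋆ p ⋆ p ⋆ q ⋆ q ⋆ t(p ⋆ p ⋆ q, p ⋆ p ⋆ p ⋆ q, t(q, p, q)), t(p ⋆ p ⋆ q ⋆ q ⋆ q ⋆ q, t(p ⋆ p ⋆ q, t(q, p, q), p ⋆ q), t(q ⋆ q ⋆ q, p ⋆ q ⋆ q, q ⋆ q)), t(p ⋆ p ⋆ q ⋆ q ⋆ q ⋆ q ⋆ q, t(p ⋆ p, p ⋆ p ⋆ p, p ⋆ q ⋆ q ⋆ q), t(p ⋆ q ⋆ q ⋆ q, q, p))), q, q)
Sort arguments:  p ⋆ p ⋆ q ⋆ t(p ⋆ p ⋆ p ⋆ t(p ⋆ p ⋆ p ⋆ q ⋆ q ⋆ t(p ⋆ p ⋆ q, p ⋆ p ⋆ p ⋆ q, t(q, p, q)), t(p ⋆ p ⋆ q ⋆ q ⋆ q ⋆ q, t(p ⋆ p ⋆ q, t(q, p, q), p ⋆ q), t(q ⋆ q ⋆ q, p ⋆ q ⋆ q, q ⋆ q)), t(p ⋆ p ⋆ q ⋆ q ⋆ q ⋆ q ⋆ q, t(p ⋆ p, p ⋆ p ⋆ p, p ⋆ q ⋆ q ⋆ q), t(p ⋆ q ⋆ q ⋆ q, q, p))), q, q)

Answer: p ⋆ p ⋆ q ⋆ t(p ⋆ p ⋆ p ⋆ t(p ⋆ p ⋆ p ⋆ q ⋆ q ⋆ t(p ⋆ p ⋆ q, p ⋆ p ⋆ p ⋆ q, t(q, p, q)), t(p ⋆ p ⋆ q ⋆ q ⋆ q ⋆ q, t(p ⋆ p ⋆ q, t(q, p, q), p ⋆ q), t(q ⋆ q ⋆ q, p ⋆ q ⋆ q, q ⋆ q)), t(p ⋆ p ⋆ q ⋆ q ⋆ q ⋆ q ⋆ q, t(p ⋆ p, p ⋆ p ⋆ p, p ⋆ q ⋆ q ⋆ q), t(p ⋆ q ⋆ q ⋆ q, q, p))), q, q)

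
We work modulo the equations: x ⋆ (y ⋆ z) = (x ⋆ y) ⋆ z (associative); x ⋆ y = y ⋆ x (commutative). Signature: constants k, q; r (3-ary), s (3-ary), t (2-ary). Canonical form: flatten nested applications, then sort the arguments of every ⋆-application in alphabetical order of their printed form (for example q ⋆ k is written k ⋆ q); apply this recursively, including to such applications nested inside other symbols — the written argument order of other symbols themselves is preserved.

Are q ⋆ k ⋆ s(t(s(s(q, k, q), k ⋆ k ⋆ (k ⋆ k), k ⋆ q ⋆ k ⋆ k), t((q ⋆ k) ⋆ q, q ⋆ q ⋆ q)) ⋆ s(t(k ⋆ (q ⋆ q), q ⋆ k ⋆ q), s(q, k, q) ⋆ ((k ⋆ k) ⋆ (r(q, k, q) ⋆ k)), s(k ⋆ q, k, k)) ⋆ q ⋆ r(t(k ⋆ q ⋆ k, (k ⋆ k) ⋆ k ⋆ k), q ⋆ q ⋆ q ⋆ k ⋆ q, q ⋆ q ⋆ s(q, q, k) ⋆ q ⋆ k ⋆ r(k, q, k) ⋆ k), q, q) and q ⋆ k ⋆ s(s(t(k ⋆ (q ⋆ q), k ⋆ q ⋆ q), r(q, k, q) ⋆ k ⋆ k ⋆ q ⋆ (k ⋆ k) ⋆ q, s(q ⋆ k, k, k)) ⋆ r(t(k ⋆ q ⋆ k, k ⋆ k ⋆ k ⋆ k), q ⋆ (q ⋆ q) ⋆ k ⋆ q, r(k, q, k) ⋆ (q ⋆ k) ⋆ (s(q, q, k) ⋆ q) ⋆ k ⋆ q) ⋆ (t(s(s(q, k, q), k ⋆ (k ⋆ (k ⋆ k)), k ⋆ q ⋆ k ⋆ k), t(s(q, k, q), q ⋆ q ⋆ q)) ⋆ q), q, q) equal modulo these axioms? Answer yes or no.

Answer: no — k ⋆ q ⋆ s(q ⋆ r(t(k ⋆ k ⋆ q, k ⋆ k ⋆ k ⋆ k), k ⋆ q ⋆ q ⋆ q ⋆ q, k ⋆ k ⋆ q ⋆ q ⋆ q ⋆ r(k, q, k) ⋆ s(q, q, k)) ⋆ s(t(k ⋆ q ⋆ q, k ⋆ q ⋆ q), k ⋆ k ⋆ k ⋆ r(q, k, q) ⋆ s(q, k, q), s(k ⋆ q, k, k)) ⋆ t(s(s(q, k, q), k ⋆ k ⋆ k ⋆ k, k ⋆ k ⋆ k ⋆ q), t(k ⋆ q ⋆ q, q ⋆ q ⋆ q)), q, q) vs k ⋆ q ⋆ s(q ⋆ r(t(k ⋆ k ⋆ q, k ⋆ k ⋆ k ⋆ k), k ⋆ q ⋆ q ⋆ q ⋆ q, k ⋆ k ⋆ q ⋆ q ⋆ q ⋆ r(k, q, k) ⋆ s(q, q, k)) ⋆ s(t(k ⋆ q ⋆ q, k ⋆ q ⋆ q), k ⋆ k ⋆ k ⋆ k ⋆ q ⋆ q ⋆ r(q, k, q), s(k ⋆ q, k, k)) ⋆ t(s(s(q, k, q), k ⋆ k ⋆ k ⋆ k, k ⋆ k ⋆ k ⋆ q), t(s(q, k, q), q ⋆ q ⋆ q)), q, q)

Derivation:
Left:  q ⋆ k ⋆ s(t(s(s(q, k, q), k ⋆ k ⋆ (k ⋆ k), k ⋆ q ⋆ k ⋆ k), t((q ⋆ k) ⋆ q, q ⋆ q ⋆ q)) ⋆ s(t(k ⋆ (q ⋆ q), q ⋆ k ⋆ q), s(q, k, q) ⋆ ((k ⋆ k) ⋆ (r(q, k, q) ⋆ k)), s(k ⋆ q, k, k)) ⋆ q ⋆ r(t(k ⋆ q ⋆ k, (k ⋆ k) ⋆ k ⋆ k), q ⋆ q ⋆ q ⋆ k ⋆ q, q ⋆ q ⋆ s(q, q, k) ⋆ q ⋆ k ⋆ r(k, q, k) ⋆ k), q, q)
  Inside:  s(t(s(s(q, k, q), k ⋆ k ⋆ (k ⋆ k), k ⋆ q ⋆ k ⋆ k), t((q ⋆ k) ⋆ q, q ⋆ q ⋆ q)) ⋆ s(t(k ⋆ (q ⋆ q), q ⋆ k ⋆ q), s(q, k, q) ⋆ ((k ⋆ k) ⋆ (r(q, k, q) ⋆ k)), s(k ⋆ q, k, k)) ⋆ q ⋆ r(t(k ⋆ q ⋆ k, (k ⋆ k) ⋆ k ⋆ k), q ⋆ q ⋆ q ⋆ k ⋆ q, q ⋆ q ⋆ s(q, q, k) ⋆ q ⋆ k ⋆ r(k, q, k) ⋆ k), q, q)  →  s(q ⋆ r(t(k ⋆ k ⋆ q, k ⋆ k ⋆ k ⋆ k), k ⋆ q ⋆ q ⋆ q ⋆ q, k ⋆ k ⋆ q ⋆ q ⋆ q ⋆ r(k, q, k) ⋆ s(q, q, k)) ⋆ s(t(k ⋆ q ⋆ q, k ⋆ q ⋆ q), k ⋆ k ⋆ k ⋆ r(q, k, q) ⋆ s(q, k, q), s(k ⋆ q, k, k)) ⋆ t(s(s(q, k, q), k ⋆ k ⋆ k ⋆ k, k ⋆ k ⋆ k ⋆ q), t(k ⋆ q ⋆ q, q ⋆ q ⋆ q)), q, q)
  Sort arguments:  k ⋆ q ⋆ s(q ⋆ r(t(k ⋆ k ⋆ q, k ⋆ k ⋆ k ⋆ k), k ⋆ q ⋆ q ⋆ q ⋆ q, k ⋆ k ⋆ q ⋆ q ⋆ q ⋆ r(k, q, k) ⋆ s(q, q, k)) ⋆ s(t(k ⋆ q ⋆ q, k ⋆ q ⋆ q), k ⋆ k ⋆ k ⋆ r(q, k, q) ⋆ s(q, k, q), s(k ⋆ q, k, k)) ⋆ t(s(s(q, k, q), k ⋆ k ⋆ k ⋆ k, k ⋆ k ⋆ k ⋆ q), t(k ⋆ q ⋆ q, q ⋆ q ⋆ q)), q, q)
Right:  q ⋆ k ⋆ s(s(t(k ⋆ (q ⋆ q), k ⋆ q ⋆ q), r(q, k, q) ⋆ k ⋆ k ⋆ q ⋆ (k ⋆ k) ⋆ q, s(q ⋆ k, k, k)) ⋆ r(t(k ⋆ q ⋆ k, k ⋆ k ⋆ k ⋆ k), q ⋆ (q ⋆ q) ⋆ k ⋆ q, r(k, q, k) ⋆ (q ⋆ k) ⋆ (s(q, q, k) ⋆ q) ⋆ k ⋆ q) ⋆ (t(s(s(q, k, q), k ⋆ (k ⋆ (k ⋆ k)), k ⋆ q ⋆ k ⋆ k), t(s(q, k, q), q ⋆ q ⋆ q)) ⋆ q), q, q)
  Simplify inside:  s(s(t(k ⋆ (q ⋆ q), k ⋆ q ⋆ q), r(q, k, q) ⋆ k ⋆ k ⋆ q ⋆ (k ⋆ k) ⋆ q, s(q ⋆ k, k, k)) ⋆ r(t(k ⋆ q ⋆ k, k ⋆ k ⋆ k ⋆ k), q ⋆ (q ⋆ q) ⋆ k ⋆ q, r(k, q, k) ⋆ (q ⋆ k) ⋆ (s(q, q, k) ⋆ q) ⋆ k ⋆ q) ⋆ (t(s(s(q, k, q), k ⋆ (k ⋆ (k ⋆ k)), k ⋆ q ⋆ k ⋆ k), t(s(q, k, q), q ⋆ q ⋆ q)) ⋆ q), q, q)  →  s(q ⋆ r(t(k ⋆ k ⋆ q, k ⋆ k ⋆ k ⋆ k), k ⋆ q ⋆ q ⋆ q ⋆ q, k ⋆ k ⋆ q ⋆ q ⋆ q ⋆ r(k, q, k) ⋆ s(q, q, k)) ⋆ s(t(k ⋆ q ⋆ q, k ⋆ q ⋆ q), k ⋆ k ⋆ k ⋆ k ⋆ q ⋆ q ⋆ r(q, k, q), s(k ⋆ q, k, k)) ⋆ t(s(s(q, k, q), k ⋆ k ⋆ k ⋆ k, k ⋆ k ⋆ k ⋆ q), t(s(q, k, q), q ⋆ q ⋆ q)), q, q)
  Order the arguments:  k ⋆ q ⋆ s(q ⋆ r(t(k ⋆ k ⋆ q, k ⋆ k ⋆ k ⋆ k), k ⋆ q ⋆ q ⋆ q ⋆ q, k ⋆ k ⋆ q ⋆ q ⋆ q ⋆ r(k, q, k) ⋆ s(q, q, k)) ⋆ s(t(k ⋆ q ⋆ q, k ⋆ q ⋆ q), k ⋆ k ⋆ k ⋆ k ⋆ q ⋆ q ⋆ r(q, k, q), s(k ⋆ q, k, k)) ⋆ t(s(s(q, k, q), k ⋆ k ⋆ k ⋆ k, k ⋆ k ⋆ k ⋆ q), t(s(q, k, q), q ⋆ q ⋆ q)), q, q)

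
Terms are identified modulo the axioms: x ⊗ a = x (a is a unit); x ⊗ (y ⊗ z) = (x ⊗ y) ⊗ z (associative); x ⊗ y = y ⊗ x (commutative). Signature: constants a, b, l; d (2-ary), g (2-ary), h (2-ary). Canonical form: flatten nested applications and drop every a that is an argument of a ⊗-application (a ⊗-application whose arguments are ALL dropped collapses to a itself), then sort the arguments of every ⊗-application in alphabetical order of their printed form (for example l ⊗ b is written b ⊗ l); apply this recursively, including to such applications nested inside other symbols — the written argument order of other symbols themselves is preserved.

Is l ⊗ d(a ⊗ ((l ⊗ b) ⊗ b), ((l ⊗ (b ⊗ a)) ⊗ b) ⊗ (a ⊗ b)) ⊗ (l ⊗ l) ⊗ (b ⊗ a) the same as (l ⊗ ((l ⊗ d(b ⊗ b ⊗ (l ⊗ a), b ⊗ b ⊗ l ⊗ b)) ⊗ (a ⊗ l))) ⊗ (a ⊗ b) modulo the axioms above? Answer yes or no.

Answer: yes — both canonical forms are b ⊗ d(b ⊗ b ⊗ l, b ⊗ b ⊗ b ⊗ l) ⊗ l ⊗ l ⊗ l

Derivation:
Left:  l ⊗ d(a ⊗ ((l ⊗ b) ⊗ b), ((l ⊗ (b ⊗ a)) ⊗ b) ⊗ (a ⊗ b)) ⊗ (l ⊗ l) ⊗ (b ⊗ a)
  Flatten:  l ⊗ d(a ⊗ ((l ⊗ b) ⊗ b), ((l ⊗ (b ⊗ a)) ⊗ b) ⊗ (a ⊗ b)) ⊗ l ⊗ l ⊗ b ⊗ a
  Canonicalize subterm:  d(a ⊗ ((l ⊗ b) ⊗ b), ((l ⊗ (b ⊗ a)) ⊗ b) ⊗ (a ⊗ b))  →  d(b ⊗ b ⊗ l, b ⊗ b ⊗ b ⊗ l)
  Units out:  drop a
  Sort arguments:  b ⊗ d(b ⊗ b ⊗ l, b ⊗ b ⊗ b ⊗ l) ⊗ l ⊗ l ⊗ l
Right:  (l ⊗ ((l ⊗ d(b ⊗ b ⊗ (l ⊗ a), b ⊗ b ⊗ l ⊗ b)) ⊗ (a ⊗ l))) ⊗ (a ⊗ b)
  Merge nested applications:  l ⊗ l ⊗ d(b ⊗ b ⊗ (l ⊗ a), b ⊗ b ⊗ l ⊗ b) ⊗ a ⊗ l ⊗ a ⊗ b
  Inside:  d(b ⊗ b ⊗ (l ⊗ a), b ⊗ b ⊗ l ⊗ b)  →  d(b ⊗ b ⊗ l, b ⊗ b ⊗ b ⊗ l)
  Drop the unit:  drop a (×2)
  Sort:  b ⊗ d(b ⊗ b ⊗ l, b ⊗ b ⊗ b ⊗ l) ⊗ l ⊗ l ⊗ l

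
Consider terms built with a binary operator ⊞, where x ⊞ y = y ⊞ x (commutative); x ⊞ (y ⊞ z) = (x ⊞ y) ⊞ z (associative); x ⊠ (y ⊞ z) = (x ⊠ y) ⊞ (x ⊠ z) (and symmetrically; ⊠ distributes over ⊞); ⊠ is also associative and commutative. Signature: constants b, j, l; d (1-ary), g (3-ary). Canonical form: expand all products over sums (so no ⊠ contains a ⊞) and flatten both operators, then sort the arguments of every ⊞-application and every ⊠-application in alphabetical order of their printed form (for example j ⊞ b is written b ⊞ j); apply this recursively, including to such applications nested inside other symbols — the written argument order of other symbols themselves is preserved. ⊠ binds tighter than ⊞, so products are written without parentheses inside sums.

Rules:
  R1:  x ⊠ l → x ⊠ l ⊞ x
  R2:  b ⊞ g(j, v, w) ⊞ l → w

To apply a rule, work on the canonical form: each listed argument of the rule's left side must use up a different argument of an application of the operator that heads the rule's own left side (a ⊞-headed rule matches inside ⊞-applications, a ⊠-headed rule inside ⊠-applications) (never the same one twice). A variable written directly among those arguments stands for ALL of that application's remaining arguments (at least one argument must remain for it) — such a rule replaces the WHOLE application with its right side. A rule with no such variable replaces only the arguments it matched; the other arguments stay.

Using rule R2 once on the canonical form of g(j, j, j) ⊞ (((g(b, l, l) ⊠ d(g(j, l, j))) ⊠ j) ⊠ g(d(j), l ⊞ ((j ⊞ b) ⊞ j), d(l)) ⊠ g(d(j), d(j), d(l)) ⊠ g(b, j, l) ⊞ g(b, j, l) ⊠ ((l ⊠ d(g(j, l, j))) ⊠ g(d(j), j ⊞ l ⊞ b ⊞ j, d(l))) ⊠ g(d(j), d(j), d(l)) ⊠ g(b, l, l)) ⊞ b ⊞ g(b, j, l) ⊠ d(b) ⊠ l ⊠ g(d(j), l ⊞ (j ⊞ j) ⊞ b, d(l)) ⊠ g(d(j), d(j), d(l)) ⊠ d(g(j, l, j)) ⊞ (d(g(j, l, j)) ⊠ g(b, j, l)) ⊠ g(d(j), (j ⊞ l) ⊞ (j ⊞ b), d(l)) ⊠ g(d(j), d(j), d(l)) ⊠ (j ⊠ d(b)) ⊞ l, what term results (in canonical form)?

Canonical form:  b ⊞ d(b) ⊠ d(g(j, l, j)) ⊠ g(b, j, l) ⊠ g(d(j), b ⊞ j ⊞ j ⊞ l, d(l)) ⊠ g(d(j), d(j), d(l)) ⊠ j ⊞ d(b) ⊠ d(g(j, l, j)) ⊠ g(b, j, l) ⊠ g(d(j), b ⊞ j ⊞ j ⊞ l, d(l)) ⊠ g(d(j), d(j), d(l)) ⊠ l ⊞ d(g(j, l, j)) ⊠ g(b, j, l) ⊠ g(b, l, l) ⊠ g(d(j), b ⊞ j ⊞ j ⊞ l, d(l)) ⊠ g(d(j), d(j), d(l)) ⊠ j ⊞ d(g(j, l, j)) ⊠ g(b, j, l) ⊠ g(b, l, l) ⊠ g(d(j), b ⊞ j ⊞ j ⊞ l, d(l)) ⊠ g(d(j), d(j), d(l)) ⊠ l ⊞ g(j, j, j) ⊞ l
R2 matches:  uses b, g(j, j, j), l;  v := j, w := j
Giving:  d(b) ⊠ d(g(j, l, j)) ⊠ g(b, j, l) ⊠ g(d(j), b ⊞ j ⊞ j ⊞ l, d(l)) ⊠ g(d(j), d(j), d(l)) ⊠ j ⊞ d(b) ⊠ d(g(j, l, j)) ⊠ g(b, j, l) ⊠ g(d(j), b ⊞ j ⊞ j ⊞ l, d(l)) ⊠ g(d(j), d(j), d(l)) ⊠ l ⊞ d(g(j, l, j)) ⊠ g(b, j, l) ⊠ g(b, l, l) ⊠ g(d(j), b ⊞ j ⊞ j ⊞ l, d(l)) ⊠ g(d(j), d(j), d(l)) ⊠ j ⊞ d(g(j, l, j)) ⊠ g(b, j, l) ⊠ g(b, l, l) ⊠ g(d(j), b ⊞ j ⊞ j ⊞ l, d(l)) ⊠ g(d(j), d(j), d(l)) ⊠ l ⊞ j

Answer: d(b) ⊠ d(g(j, l, j)) ⊠ g(b, j, l) ⊠ g(d(j), b ⊞ j ⊞ j ⊞ l, d(l)) ⊠ g(d(j), d(j), d(l)) ⊠ j ⊞ d(b) ⊠ d(g(j, l, j)) ⊠ g(b, j, l) ⊠ g(d(j), b ⊞ j ⊞ j ⊞ l, d(l)) ⊠ g(d(j), d(j), d(l)) ⊠ l ⊞ d(g(j, l, j)) ⊠ g(b, j, l) ⊠ g(b, l, l) ⊠ g(d(j), b ⊞ j ⊞ j ⊞ l, d(l)) ⊠ g(d(j), d(j), d(l)) ⊠ j ⊞ d(g(j, l, j)) ⊠ g(b, j, l) ⊠ g(b, l, l) ⊠ g(d(j), b ⊞ j ⊞ j ⊞ l, d(l)) ⊠ g(d(j), d(j), d(l)) ⊠ l ⊞ j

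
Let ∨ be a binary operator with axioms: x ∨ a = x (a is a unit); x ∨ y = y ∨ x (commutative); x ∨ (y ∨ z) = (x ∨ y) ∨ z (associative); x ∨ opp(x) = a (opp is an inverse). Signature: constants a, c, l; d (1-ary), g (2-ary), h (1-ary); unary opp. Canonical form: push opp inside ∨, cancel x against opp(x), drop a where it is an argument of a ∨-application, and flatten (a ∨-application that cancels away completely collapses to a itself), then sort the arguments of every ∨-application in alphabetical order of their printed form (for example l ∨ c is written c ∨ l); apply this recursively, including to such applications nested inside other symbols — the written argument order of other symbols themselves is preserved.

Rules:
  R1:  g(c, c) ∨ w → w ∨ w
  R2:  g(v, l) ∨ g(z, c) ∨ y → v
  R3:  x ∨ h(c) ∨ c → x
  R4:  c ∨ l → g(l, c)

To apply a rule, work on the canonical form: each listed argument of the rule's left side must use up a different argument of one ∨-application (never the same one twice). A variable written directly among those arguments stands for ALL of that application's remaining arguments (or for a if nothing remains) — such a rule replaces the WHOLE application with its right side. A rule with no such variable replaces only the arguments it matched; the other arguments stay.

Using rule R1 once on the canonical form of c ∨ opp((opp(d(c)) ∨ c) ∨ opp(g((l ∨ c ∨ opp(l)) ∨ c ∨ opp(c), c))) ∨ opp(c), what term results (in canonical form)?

Answer: d(c) ∨ d(c) ∨ opp(c) ∨ opp(c)

Derivation:
Canonical form:  d(c) ∨ g(c, c) ∨ opp(c)
R1 matches:  uses g(c, c);  w := d(c) ∨ opp(c)
The variable takes the whole remainder — replace the entire application.
Giving:  d(c) ∨ d(c) ∨ opp(c) ∨ opp(c)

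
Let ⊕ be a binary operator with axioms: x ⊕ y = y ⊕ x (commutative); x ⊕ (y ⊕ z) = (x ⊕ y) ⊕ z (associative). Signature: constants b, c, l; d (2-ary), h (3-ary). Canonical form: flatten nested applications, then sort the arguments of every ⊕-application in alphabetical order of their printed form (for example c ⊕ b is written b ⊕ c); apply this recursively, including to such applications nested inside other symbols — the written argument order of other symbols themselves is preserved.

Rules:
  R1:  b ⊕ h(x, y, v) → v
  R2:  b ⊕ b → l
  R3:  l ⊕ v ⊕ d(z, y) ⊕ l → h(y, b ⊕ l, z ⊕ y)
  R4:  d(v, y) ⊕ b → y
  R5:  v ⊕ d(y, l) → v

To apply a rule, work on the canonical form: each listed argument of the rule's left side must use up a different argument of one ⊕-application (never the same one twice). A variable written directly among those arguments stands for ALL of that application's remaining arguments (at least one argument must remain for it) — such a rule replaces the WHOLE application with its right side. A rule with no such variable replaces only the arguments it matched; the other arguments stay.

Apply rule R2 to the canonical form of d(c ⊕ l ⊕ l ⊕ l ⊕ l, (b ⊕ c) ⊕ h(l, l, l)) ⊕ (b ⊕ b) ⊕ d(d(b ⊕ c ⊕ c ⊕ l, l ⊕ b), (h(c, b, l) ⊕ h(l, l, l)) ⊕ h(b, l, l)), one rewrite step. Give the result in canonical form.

Answer: d(c ⊕ l ⊕ l ⊕ l ⊕ l, b ⊕ c ⊕ h(l, l, l)) ⊕ d(d(b ⊕ c ⊕ c ⊕ l, b ⊕ l), h(b, l, l) ⊕ h(c, b, l) ⊕ h(l, l, l)) ⊕ l

Derivation:
Canonical form:  b ⊕ b ⊕ d(c ⊕ l ⊕ l ⊕ l ⊕ l, b ⊕ c ⊕ h(l, l, l)) ⊕ d(d(b ⊕ c ⊕ c ⊕ l, b ⊕ l), h(b, l, l) ⊕ h(c, b, l) ⊕ h(l, l, l))
R2 matches:  uses b, b
Result:  d(c ⊕ l ⊕ l ⊕ l ⊕ l, b ⊕ c ⊕ h(l, l, l)) ⊕ d(d(b ⊕ c ⊕ c ⊕ l, b ⊕ l), h(b, l, l) ⊕ h(c, b, l) ⊕ h(l, l, l)) ⊕ l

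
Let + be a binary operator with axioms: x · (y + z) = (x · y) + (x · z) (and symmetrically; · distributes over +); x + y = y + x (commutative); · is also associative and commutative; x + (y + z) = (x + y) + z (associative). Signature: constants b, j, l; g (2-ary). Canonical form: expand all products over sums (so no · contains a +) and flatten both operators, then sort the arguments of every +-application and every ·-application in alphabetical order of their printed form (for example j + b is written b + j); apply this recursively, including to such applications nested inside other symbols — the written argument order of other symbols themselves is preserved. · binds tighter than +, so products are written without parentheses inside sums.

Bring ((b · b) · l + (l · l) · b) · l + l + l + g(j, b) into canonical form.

Distribute:  b · b · l · l + b · l · l · l + l + l + g(j, b)
Sort:  b · b · l · l + b · l · l · l + g(j, b) + l + l

Answer: b · b · l · l + b · l · l · l + g(j, b) + l + l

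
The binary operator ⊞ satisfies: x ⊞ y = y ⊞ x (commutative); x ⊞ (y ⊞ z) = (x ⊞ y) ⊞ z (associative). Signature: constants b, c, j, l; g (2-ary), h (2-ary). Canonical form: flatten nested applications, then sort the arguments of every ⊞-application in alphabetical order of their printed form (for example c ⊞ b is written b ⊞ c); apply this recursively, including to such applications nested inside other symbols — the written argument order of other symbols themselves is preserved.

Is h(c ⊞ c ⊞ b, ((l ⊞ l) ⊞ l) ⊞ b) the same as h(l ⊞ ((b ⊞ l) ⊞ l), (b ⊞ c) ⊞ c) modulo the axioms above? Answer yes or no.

Left:  h(c ⊞ c ⊞ b, ((l ⊞ l) ⊞ l) ⊞ b)
  Focus inside:  ((l ⊞ l) ⊞ l) ⊞ b
  Un-nest:  l ⊞ l ⊞ l ⊞ b
  Sort:  b ⊞ l ⊞ l ⊞ l
  Put back:  h(b ⊞ c ⊞ c, b ⊞ l ⊞ l ⊞ l)
Right:  h(l ⊞ ((b ⊞ l) ⊞ l), (b ⊞ c) ⊞ c)
  Work inside:  l ⊞ ((b ⊞ l) ⊞ l)
  Flatten:  l ⊞ b ⊞ l ⊞ l
  Order the arguments:  b ⊞ l ⊞ l ⊞ l
  Put back:  h(b ⊞ l ⊞ l ⊞ l, b ⊞ c ⊞ c)

Answer: no — h(b ⊞ c ⊞ c, b ⊞ l ⊞ l ⊞ l) vs h(b ⊞ l ⊞ l ⊞ l, b ⊞ c ⊞ c)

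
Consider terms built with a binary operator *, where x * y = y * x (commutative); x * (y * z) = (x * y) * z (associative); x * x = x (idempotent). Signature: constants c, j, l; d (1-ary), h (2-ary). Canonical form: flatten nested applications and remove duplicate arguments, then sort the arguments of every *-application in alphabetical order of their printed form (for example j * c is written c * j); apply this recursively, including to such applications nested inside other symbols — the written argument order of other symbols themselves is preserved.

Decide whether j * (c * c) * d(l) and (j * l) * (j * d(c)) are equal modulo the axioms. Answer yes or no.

Left:  j * (c * c) * d(l)
  Un-nest:  j * c * c * d(l)
  Drop duplicates:  drop duplicate c
  Sort arguments:  c * d(l) * j
Right:  (j * l) * (j * d(c))
  Un-nest:  j * l * j * d(c)
  Deduplicate:  drop duplicate j
  Sort arguments:  d(c) * j * l

Answer: no — c * d(l) * j vs d(c) * j * l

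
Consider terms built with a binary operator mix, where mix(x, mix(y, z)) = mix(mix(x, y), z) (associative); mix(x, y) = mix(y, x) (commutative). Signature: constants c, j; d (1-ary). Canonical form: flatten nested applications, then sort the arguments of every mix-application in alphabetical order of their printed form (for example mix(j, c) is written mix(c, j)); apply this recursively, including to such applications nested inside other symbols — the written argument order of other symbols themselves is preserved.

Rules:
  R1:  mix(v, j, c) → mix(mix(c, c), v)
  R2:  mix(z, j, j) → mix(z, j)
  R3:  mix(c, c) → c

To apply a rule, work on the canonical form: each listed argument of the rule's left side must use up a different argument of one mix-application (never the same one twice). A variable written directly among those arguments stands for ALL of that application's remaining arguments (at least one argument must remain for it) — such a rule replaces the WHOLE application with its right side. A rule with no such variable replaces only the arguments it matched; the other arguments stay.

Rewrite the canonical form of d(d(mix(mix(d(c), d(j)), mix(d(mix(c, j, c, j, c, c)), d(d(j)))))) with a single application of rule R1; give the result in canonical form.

Canonical form:  d(d(mix(d(c), d(d(j)), d(j), d(mix(c, c, c, c, j, j)))))
Apply R1:  consuming c, j;  v := mix(c, c, c, j)
The variable takes the whole remainder — replace the entire application.
Result:  d(d(mix(d(c), d(d(j)), d(j), d(mix(c, c, c, c, c, j)))))

Answer: d(d(mix(d(c), d(d(j)), d(j), d(mix(c, c, c, c, c, j)))))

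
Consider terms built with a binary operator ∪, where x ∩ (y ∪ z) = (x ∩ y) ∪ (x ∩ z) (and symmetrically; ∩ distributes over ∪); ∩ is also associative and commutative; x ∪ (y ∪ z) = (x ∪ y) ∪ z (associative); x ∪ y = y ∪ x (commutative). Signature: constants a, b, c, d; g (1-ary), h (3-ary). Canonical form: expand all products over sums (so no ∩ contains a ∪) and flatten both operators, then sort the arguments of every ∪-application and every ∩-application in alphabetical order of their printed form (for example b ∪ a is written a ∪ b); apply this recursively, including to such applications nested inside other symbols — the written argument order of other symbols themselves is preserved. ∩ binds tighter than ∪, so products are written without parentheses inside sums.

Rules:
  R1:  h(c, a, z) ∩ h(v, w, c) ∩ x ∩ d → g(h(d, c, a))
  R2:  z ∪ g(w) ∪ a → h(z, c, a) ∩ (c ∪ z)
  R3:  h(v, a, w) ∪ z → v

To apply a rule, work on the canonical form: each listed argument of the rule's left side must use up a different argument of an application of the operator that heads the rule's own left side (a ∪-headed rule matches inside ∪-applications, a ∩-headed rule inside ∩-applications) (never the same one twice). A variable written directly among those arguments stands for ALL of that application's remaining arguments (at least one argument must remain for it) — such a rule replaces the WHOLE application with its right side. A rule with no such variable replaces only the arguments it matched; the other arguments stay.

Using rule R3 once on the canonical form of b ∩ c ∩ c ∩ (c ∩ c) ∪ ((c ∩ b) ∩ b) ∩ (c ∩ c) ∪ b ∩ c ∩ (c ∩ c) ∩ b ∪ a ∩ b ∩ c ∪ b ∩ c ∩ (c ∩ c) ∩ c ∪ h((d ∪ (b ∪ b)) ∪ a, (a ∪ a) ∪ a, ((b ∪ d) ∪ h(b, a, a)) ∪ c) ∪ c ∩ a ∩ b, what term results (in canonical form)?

Canonical form:  a ∩ b ∩ c ∪ a ∩ b ∩ c ∪ b ∩ b ∩ c ∩ c ∩ c ∪ b ∩ b ∩ c ∩ c ∩ c ∪ b ∩ c ∩ c ∩ c ∩ c ∪ b ∩ c ∩ c ∩ c ∩ c ∪ h(a ∪ b ∪ b ∪ d, a ∪ a ∪ a, b ∪ c ∪ d ∪ h(b, a, a))
R3 matches:  uses h(b, a, a);  v := b, w := a, z := b ∪ c ∪ d
Every leftover argument binds to the variable; the entire application is replaced.
Giving:  a ∩ b ∩ c ∪ a ∩ b ∩ c ∪ b ∩ b ∩ c ∩ c ∩ c ∪ b ∩ b ∩ c ∩ c ∩ c ∪ b ∩ c ∩ c ∩ c ∩ c ∪ b ∩ c ∩ c ∩ c ∩ c ∪ h(a ∪ b ∪ b ∪ d, a ∪ a ∪ a, b)

Answer: a ∩ b ∩ c ∪ a ∩ b ∩ c ∪ b ∩ b ∩ c ∩ c ∩ c ∪ b ∩ b ∩ c ∩ c ∩ c ∪ b ∩ c ∩ c ∩ c ∩ c ∪ b ∩ c ∩ c ∩ c ∩ c ∪ h(a ∪ b ∪ b ∪ d, a ∪ a ∪ a, b)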